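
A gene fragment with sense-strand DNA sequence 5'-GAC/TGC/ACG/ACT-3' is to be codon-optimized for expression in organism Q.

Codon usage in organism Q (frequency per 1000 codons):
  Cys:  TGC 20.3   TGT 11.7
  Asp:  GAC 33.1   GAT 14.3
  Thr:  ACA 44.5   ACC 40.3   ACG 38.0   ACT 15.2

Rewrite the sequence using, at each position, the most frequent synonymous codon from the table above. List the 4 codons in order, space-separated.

Codon 1 (Asp): best is GAC at 33.1.
Codon 2 (Cys): best is TGC at 20.3.
Codon 3 (Thr): best is ACA at 44.5.
Codon 4 (Thr): best is ACA at 44.5.

GAC TGC ACA ACA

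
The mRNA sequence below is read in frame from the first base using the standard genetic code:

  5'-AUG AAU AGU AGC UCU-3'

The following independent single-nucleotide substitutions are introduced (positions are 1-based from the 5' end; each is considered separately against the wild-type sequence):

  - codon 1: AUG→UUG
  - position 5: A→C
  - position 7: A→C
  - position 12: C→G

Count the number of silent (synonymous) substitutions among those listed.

Codon 1: AUG (Met) → UUG (Leu) — missense.
Codon 2: AAU (Asn) → ACU (Thr) — missense.
Codon 3: AGU (Ser) → CGU (Arg) — missense.
Codon 4: AGC (Ser) → AGG (Arg) — missense.
Synonymous: 0 of 4.

0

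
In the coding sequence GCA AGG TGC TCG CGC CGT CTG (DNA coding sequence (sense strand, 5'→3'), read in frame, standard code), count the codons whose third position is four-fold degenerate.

Codon 1 GCA (Ala): third position 4-fold.
Codon 2 AGG (Arg): third position 2-fold.
Codon 3 TGC (Cys): third position 2-fold.
Codon 4 TCG (Ser): third position 4-fold.
Codon 5 CGC (Arg): third position 4-fold.
Codon 6 CGT (Arg): third position 4-fold.
Codon 7 CTG (Leu): third position 4-fold.
Four-fold degenerate third positions: 5.

5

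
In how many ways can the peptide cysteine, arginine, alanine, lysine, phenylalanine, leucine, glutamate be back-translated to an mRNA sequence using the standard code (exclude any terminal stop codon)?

2304

Cys: 2 codons.
Arg: 6 codons.
Ala: 4 codons.
Lys: 2 codons.
Phe: 2 codons.
Leu: 6 codons.
Glu: 2 codons.
2 × 6 × 4 × 2 × 2 × 6 × 2 = 2304.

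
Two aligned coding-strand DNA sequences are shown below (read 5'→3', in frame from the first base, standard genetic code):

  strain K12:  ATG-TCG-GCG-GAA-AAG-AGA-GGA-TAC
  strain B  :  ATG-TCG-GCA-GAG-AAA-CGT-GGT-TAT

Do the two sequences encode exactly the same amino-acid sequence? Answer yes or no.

yes

Codon 1: ATG Met / ATG Met — identical.
Codon 2: TCG Ser / TCG Ser — identical.
Codon 3: GCG Ala / GCA Ala — synonymous.
Codon 4: GAA Glu / GAG Glu — synonymous.
Codon 5: AAG Lys / AAA Lys — synonymous.
Codon 6: AGA Arg / CGT Arg — synonymous.
Codon 7: GGA Gly / GGT Gly — synonymous.
Codon 8: TAC Tyr / TAT Tyr — synonymous.
Nonsynonymous differences: 0 → same protein.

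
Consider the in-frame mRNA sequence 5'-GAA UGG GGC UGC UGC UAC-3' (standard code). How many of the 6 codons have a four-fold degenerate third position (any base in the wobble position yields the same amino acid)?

Codon 1 GAA (Glu): third position 2-fold.
Codon 2 UGG (Trp): third position 1-fold.
Codon 3 GGC (Gly): third position 4-fold.
Codon 4 UGC (Cys): third position 2-fold.
Codon 5 UGC (Cys): third position 2-fold.
Codon 6 UAC (Tyr): third position 2-fold.
Four-fold degenerate third positions: 1.

1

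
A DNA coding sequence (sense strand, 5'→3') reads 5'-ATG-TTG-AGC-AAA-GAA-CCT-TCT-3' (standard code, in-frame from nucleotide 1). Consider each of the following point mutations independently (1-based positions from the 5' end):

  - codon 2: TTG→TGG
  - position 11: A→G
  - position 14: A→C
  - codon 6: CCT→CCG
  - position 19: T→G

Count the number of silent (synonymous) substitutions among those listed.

Codon 2: TTG (Leu) → TGG (Trp) — missense.
Codon 4: AAA (Lys) → AGA (Arg) — missense.
Codon 5: GAA (Glu) → GCA (Ala) — missense.
Codon 6: CCT (Pro) → CCG (Pro) — synonymous.
Codon 7: TCT (Ser) → GCT (Ala) — missense.
Synonymous: 1 of 5.

1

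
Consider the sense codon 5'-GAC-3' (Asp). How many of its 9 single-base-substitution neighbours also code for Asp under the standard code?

1

Position 1: none → 0 synonymous.
Position 2: none → 0 synonymous.
Position 3: GAU → 1 synonymous.
Total: 0 + 0 + 1 = 1.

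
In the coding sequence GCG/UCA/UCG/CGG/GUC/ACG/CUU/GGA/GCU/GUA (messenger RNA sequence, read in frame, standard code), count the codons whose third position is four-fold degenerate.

Codon 1 GCG (Ala): third position 4-fold.
Codon 2 UCA (Ser): third position 4-fold.
Codon 3 UCG (Ser): third position 4-fold.
Codon 4 CGG (Arg): third position 4-fold.
Codon 5 GUC (Val): third position 4-fold.
Codon 6 ACG (Thr): third position 4-fold.
Codon 7 CUU (Leu): third position 4-fold.
Codon 8 GGA (Gly): third position 4-fold.
Codon 9 GCU (Ala): third position 4-fold.
Codon 10 GUA (Val): third position 4-fold.
Four-fold degenerate third positions: 10.

10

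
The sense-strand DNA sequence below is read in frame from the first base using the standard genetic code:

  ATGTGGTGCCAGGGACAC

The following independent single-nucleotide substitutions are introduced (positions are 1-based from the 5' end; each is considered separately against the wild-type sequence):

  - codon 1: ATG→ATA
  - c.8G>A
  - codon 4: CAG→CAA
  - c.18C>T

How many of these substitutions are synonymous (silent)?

2

Codon 1: ATG (Met) → ATA (Ile) — missense.
Codon 3: TGC (Cys) → TAC (Tyr) — missense.
Codon 4: CAG (Gln) → CAA (Gln) — synonymous.
Codon 6: CAC (His) → CAT (His) — synonymous.
Synonymous: 2 of 4.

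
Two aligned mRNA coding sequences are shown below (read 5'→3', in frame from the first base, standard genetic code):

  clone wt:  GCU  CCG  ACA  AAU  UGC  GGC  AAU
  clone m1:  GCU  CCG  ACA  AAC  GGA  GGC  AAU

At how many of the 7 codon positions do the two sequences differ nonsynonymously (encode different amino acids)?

Codon 1: GCU Ala / GCU Ala — identical.
Codon 2: CCG Pro / CCG Pro — identical.
Codon 3: ACA Thr / ACA Thr — identical.
Codon 4: AAU Asn / AAC Asn — synonymous.
Codon 5: UGC Cys / GGA Gly — nonsynonymous.
Codon 6: GGC Gly / GGC Gly — identical.
Codon 7: AAU Asn / AAU Asn — identical.
Nonsynonymous differences: 1.

1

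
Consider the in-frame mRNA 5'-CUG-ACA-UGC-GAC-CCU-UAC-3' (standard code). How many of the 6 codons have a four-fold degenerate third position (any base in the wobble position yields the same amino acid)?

3

Codon 1 CUG (Leu): third position 4-fold.
Codon 2 ACA (Thr): third position 4-fold.
Codon 3 UGC (Cys): third position 2-fold.
Codon 4 GAC (Asp): third position 2-fold.
Codon 5 CCU (Pro): third position 4-fold.
Codon 6 UAC (Tyr): third position 2-fold.
Four-fold degenerate third positions: 3.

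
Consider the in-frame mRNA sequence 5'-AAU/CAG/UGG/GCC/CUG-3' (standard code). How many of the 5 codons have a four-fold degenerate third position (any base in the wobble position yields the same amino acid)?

Codon 1 AAU (Asn): third position 2-fold.
Codon 2 CAG (Gln): third position 2-fold.
Codon 3 UGG (Trp): third position 1-fold.
Codon 4 GCC (Ala): third position 4-fold.
Codon 5 CUG (Leu): third position 4-fold.
Four-fold degenerate third positions: 2.

2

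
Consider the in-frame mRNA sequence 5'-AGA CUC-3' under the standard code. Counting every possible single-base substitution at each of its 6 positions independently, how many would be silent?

Codon 1 (AGA, Arg): 2 synonymous substitutions.
Codon 2 (CUC, Leu): 3 synonymous substitutions.
Total: 2 + 3 = 5.

5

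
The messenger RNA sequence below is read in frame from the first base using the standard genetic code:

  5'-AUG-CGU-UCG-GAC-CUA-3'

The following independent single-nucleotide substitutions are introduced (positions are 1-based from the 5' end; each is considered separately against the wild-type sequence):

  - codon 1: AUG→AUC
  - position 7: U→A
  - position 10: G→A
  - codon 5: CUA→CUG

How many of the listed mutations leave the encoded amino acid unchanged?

Codon 1: AUG (Met) → AUC (Ile) — missense.
Codon 3: UCG (Ser) → ACG (Thr) — missense.
Codon 4: GAC (Asp) → AAC (Asn) — missense.
Codon 5: CUA (Leu) → CUG (Leu) — synonymous.
Synonymous: 1 of 4.

1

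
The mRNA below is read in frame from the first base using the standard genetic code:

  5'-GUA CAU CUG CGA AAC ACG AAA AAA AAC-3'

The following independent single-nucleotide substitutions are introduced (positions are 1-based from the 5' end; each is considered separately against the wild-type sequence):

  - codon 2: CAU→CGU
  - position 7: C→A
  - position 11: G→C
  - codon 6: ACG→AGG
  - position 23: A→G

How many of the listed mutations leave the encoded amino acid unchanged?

0

Codon 2: CAU (His) → CGU (Arg) — missense.
Codon 3: CUG (Leu) → AUG (Met) — missense.
Codon 4: CGA (Arg) → CCA (Pro) — missense.
Codon 6: ACG (Thr) → AGG (Arg) — missense.
Codon 8: AAA (Lys) → AGA (Arg) — missense.
Synonymous: 0 of 5.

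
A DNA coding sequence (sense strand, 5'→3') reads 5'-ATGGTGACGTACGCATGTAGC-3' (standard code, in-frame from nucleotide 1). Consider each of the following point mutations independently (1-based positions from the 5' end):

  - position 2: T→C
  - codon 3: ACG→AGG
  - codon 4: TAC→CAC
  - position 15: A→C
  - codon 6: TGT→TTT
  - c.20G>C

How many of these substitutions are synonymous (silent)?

1

Codon 1: ATG (Met) → ACG (Thr) — missense.
Codon 3: ACG (Thr) → AGG (Arg) — missense.
Codon 4: TAC (Tyr) → CAC (His) — missense.
Codon 5: GCA (Ala) → GCC (Ala) — synonymous.
Codon 6: TGT (Cys) → TTT (Phe) — missense.
Codon 7: AGC (Ser) → ACC (Thr) — missense.
Synonymous: 1 of 6.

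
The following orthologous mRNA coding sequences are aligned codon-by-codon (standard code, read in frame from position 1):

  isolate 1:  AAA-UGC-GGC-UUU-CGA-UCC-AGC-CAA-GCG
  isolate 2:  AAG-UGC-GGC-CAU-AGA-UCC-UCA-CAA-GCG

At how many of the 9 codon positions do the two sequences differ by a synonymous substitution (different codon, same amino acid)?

3

Codon 1: AAA Lys / AAG Lys — synonymous.
Codon 2: UGC Cys / UGC Cys — identical.
Codon 3: GGC Gly / GGC Gly — identical.
Codon 4: UUU Phe / CAU His — nonsynonymous.
Codon 5: CGA Arg / AGA Arg — synonymous.
Codon 6: UCC Ser / UCC Ser — identical.
Codon 7: AGC Ser / UCA Ser — synonymous.
Codon 8: CAA Gln / CAA Gln — identical.
Codon 9: GCG Ala / GCG Ala — identical.
Synonymous differences: 3.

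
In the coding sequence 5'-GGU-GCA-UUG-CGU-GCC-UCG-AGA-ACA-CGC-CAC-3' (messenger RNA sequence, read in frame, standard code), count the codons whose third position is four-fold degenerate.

Codon 1 GGU (Gly): third position 4-fold.
Codon 2 GCA (Ala): third position 4-fold.
Codon 3 UUG (Leu): third position 2-fold.
Codon 4 CGU (Arg): third position 4-fold.
Codon 5 GCC (Ala): third position 4-fold.
Codon 6 UCG (Ser): third position 4-fold.
Codon 7 AGA (Arg): third position 2-fold.
Codon 8 ACA (Thr): third position 4-fold.
Codon 9 CGC (Arg): third position 4-fold.
Codon 10 CAC (His): third position 2-fold.
Four-fold degenerate third positions: 7.

7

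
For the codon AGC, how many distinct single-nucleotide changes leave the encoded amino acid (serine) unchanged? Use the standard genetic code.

1

Position 1: none → 0 synonymous.
Position 2: none → 0 synonymous.
Position 3: AGU → 1 synonymous.
Total: 0 + 0 + 1 = 1.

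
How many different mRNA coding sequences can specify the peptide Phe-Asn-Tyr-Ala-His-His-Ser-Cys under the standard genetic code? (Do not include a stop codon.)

Phe: 2 codons.
Asn: 2 codons.
Tyr: 2 codons.
Ala: 4 codons.
His: 2 codons.
His: 2 codons.
Ser: 6 codons.
Cys: 2 codons.
2 × 2 × 2 × 4 × 2 × 2 × 6 × 2 = 1536.

1536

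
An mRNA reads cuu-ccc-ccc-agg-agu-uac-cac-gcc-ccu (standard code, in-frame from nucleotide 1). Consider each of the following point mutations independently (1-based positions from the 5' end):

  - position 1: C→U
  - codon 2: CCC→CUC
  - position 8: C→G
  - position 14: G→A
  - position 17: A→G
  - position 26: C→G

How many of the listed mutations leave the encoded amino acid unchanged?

Codon 1: CUU (Leu) → UUU (Phe) — missense.
Codon 2: CCC (Pro) → CUC (Leu) — missense.
Codon 3: CCC (Pro) → CGC (Arg) — missense.
Codon 5: AGU (Ser) → AAU (Asn) — missense.
Codon 6: UAC (Tyr) → UGC (Cys) — missense.
Codon 9: CCU (Pro) → CGU (Arg) — missense.
Synonymous: 0 of 6.

0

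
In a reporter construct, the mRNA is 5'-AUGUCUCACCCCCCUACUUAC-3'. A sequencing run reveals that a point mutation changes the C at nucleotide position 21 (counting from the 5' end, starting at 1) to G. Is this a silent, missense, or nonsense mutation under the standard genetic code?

Position 21 falls in codon 7: UAC → Tyr.
After the substitution the codon is UAG → Stop.
The new codon is a stop codon, so this is a nonsense mutation.

nonsense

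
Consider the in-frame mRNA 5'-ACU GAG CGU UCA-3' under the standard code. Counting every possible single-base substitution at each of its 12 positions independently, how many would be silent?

Codon 1 (ACU, Thr): 3 synonymous substitutions.
Codon 2 (GAG, Glu): 1 synonymous substitution.
Codon 3 (CGU, Arg): 3 synonymous substitutions.
Codon 4 (UCA, Ser): 3 synonymous substitutions.
Total: 3 + 1 + 3 + 3 = 10.

10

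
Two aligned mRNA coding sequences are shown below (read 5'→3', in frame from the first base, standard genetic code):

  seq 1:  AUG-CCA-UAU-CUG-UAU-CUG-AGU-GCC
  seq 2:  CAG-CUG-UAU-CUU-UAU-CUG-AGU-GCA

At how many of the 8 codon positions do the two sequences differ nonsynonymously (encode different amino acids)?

Codon 1: AUG Met / CAG Gln — nonsynonymous.
Codon 2: CCA Pro / CUG Leu — nonsynonymous.
Codon 3: UAU Tyr / UAU Tyr — identical.
Codon 4: CUG Leu / CUU Leu — synonymous.
Codon 5: UAU Tyr / UAU Tyr — identical.
Codon 6: CUG Leu / CUG Leu — identical.
Codon 7: AGU Ser / AGU Ser — identical.
Codon 8: GCC Ala / GCA Ala — synonymous.
Nonsynonymous differences: 2.

2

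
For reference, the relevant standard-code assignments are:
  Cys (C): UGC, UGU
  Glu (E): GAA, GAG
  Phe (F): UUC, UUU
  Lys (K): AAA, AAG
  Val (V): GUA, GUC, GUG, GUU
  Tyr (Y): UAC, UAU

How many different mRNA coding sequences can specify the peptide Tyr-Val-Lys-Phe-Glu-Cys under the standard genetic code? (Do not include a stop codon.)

128

Tyr: 2 codons.
Val: 4 codons.
Lys: 2 codons.
Phe: 2 codons.
Glu: 2 codons.
Cys: 2 codons.
2 × 4 × 2 × 2 × 2 × 2 = 128.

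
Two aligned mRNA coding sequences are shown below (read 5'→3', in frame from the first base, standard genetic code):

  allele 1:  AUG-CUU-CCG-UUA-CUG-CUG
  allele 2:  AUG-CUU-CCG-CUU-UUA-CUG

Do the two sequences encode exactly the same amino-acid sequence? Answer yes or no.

Codon 1: AUG Met / AUG Met — identical.
Codon 2: CUU Leu / CUU Leu — identical.
Codon 3: CCG Pro / CCG Pro — identical.
Codon 4: UUA Leu / CUU Leu — synonymous.
Codon 5: CUG Leu / UUA Leu — synonymous.
Codon 6: CUG Leu / CUG Leu — identical.
Nonsynonymous differences: 0 → same protein.

yes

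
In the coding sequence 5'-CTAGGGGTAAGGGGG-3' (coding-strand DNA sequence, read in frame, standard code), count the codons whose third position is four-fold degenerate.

Codon 1 CTA (Leu): third position 4-fold.
Codon 2 GGG (Gly): third position 4-fold.
Codon 3 GTA (Val): third position 4-fold.
Codon 4 AGG (Arg): third position 2-fold.
Codon 5 GGG (Gly): third position 4-fold.
Four-fold degenerate third positions: 4.

4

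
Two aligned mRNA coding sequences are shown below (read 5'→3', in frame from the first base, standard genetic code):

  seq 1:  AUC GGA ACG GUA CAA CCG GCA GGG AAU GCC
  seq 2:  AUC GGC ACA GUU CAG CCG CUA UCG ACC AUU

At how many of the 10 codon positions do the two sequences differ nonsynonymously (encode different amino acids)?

4

Codon 1: AUC Ile / AUC Ile — identical.
Codon 2: GGA Gly / GGC Gly — synonymous.
Codon 3: ACG Thr / ACA Thr — synonymous.
Codon 4: GUA Val / GUU Val — synonymous.
Codon 5: CAA Gln / CAG Gln — synonymous.
Codon 6: CCG Pro / CCG Pro — identical.
Codon 7: GCA Ala / CUA Leu — nonsynonymous.
Codon 8: GGG Gly / UCG Ser — nonsynonymous.
Codon 9: AAU Asn / ACC Thr — nonsynonymous.
Codon 10: GCC Ala / AUU Ile — nonsynonymous.
Nonsynonymous differences: 4.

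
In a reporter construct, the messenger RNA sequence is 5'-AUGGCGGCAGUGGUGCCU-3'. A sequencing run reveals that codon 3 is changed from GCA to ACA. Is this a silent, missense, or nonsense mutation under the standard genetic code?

Position 7 falls in codon 3: GCA → Ala.
After the substitution the codon is ACA → Thr.
Ala ≠ Thr, so this is a missense mutation.

missense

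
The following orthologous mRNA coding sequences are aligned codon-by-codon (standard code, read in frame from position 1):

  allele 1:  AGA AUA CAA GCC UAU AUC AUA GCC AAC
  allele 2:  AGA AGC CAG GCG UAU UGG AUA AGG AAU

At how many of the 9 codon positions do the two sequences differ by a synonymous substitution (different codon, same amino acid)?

3

Codon 1: AGA Arg / AGA Arg — identical.
Codon 2: AUA Ile / AGC Ser — nonsynonymous.
Codon 3: CAA Gln / CAG Gln — synonymous.
Codon 4: GCC Ala / GCG Ala — synonymous.
Codon 5: UAU Tyr / UAU Tyr — identical.
Codon 6: AUC Ile / UGG Trp — nonsynonymous.
Codon 7: AUA Ile / AUA Ile — identical.
Codon 8: GCC Ala / AGG Arg — nonsynonymous.
Codon 9: AAC Asn / AAU Asn — synonymous.
Synonymous differences: 3.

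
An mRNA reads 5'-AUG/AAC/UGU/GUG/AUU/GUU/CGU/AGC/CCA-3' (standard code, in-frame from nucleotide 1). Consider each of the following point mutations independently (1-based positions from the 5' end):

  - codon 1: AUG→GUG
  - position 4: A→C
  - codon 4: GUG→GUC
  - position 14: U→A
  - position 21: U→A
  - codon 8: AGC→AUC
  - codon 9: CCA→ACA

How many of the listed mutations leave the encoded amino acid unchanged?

Codon 1: AUG (Met) → GUG (Val) — missense.
Codon 2: AAC (Asn) → CAC (His) — missense.
Codon 4: GUG (Val) → GUC (Val) — synonymous.
Codon 5: AUU (Ile) → AAU (Asn) — missense.
Codon 7: CGU (Arg) → CGA (Arg) — synonymous.
Codon 8: AGC (Ser) → AUC (Ile) — missense.
Codon 9: CCA (Pro) → ACA (Thr) — missense.
Synonymous: 2 of 7.

2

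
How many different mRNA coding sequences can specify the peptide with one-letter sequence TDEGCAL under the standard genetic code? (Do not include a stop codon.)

Thr: 4 codons.
Asp: 2 codons.
Glu: 2 codons.
Gly: 4 codons.
Cys: 2 codons.
Ala: 4 codons.
Leu: 6 codons.
4 × 2 × 2 × 4 × 2 × 4 × 6 = 3072.

3072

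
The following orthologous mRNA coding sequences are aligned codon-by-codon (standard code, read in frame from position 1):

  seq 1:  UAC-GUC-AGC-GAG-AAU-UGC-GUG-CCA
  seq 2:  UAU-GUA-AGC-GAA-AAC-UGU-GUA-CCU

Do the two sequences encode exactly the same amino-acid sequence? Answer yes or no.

yes

Codon 1: UAC Tyr / UAU Tyr — synonymous.
Codon 2: GUC Val / GUA Val — synonymous.
Codon 3: AGC Ser / AGC Ser — identical.
Codon 4: GAG Glu / GAA Glu — synonymous.
Codon 5: AAU Asn / AAC Asn — synonymous.
Codon 6: UGC Cys / UGU Cys — synonymous.
Codon 7: GUG Val / GUA Val — synonymous.
Codon 8: CCA Pro / CCU Pro — synonymous.
Nonsynonymous differences: 0 → same protein.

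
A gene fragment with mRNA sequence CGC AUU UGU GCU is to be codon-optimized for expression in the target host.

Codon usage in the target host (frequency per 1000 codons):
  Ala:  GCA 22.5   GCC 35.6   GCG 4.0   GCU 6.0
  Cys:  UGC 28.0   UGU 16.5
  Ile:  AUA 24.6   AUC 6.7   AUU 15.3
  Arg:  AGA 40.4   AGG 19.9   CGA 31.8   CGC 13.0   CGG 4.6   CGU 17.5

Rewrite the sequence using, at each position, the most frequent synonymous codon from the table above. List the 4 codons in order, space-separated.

AGA AUA UGC GCC

Codon 1 (Arg): best is AGA at 40.4.
Codon 2 (Ile): best is AUA at 24.6.
Codon 3 (Cys): best is UGC at 28.0.
Codon 4 (Ala): best is GCC at 35.6.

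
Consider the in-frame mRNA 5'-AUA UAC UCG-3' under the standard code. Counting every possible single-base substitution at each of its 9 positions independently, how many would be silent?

Codon 1 (AUA, Ile): 2 synonymous substitutions.
Codon 2 (UAC, Tyr): 1 synonymous substitution.
Codon 3 (UCG, Ser): 3 synonymous substitutions.
Total: 2 + 1 + 3 = 6.

6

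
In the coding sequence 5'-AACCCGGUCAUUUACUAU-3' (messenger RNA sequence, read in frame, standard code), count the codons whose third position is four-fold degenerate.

Codon 1 AAC (Asn): third position 2-fold.
Codon 2 CCG (Pro): third position 4-fold.
Codon 3 GUC (Val): third position 4-fold.
Codon 4 AUU (Ile): third position 3-fold.
Codon 5 UAC (Tyr): third position 2-fold.
Codon 6 UAU (Tyr): third position 2-fold.
Four-fold degenerate third positions: 2.

2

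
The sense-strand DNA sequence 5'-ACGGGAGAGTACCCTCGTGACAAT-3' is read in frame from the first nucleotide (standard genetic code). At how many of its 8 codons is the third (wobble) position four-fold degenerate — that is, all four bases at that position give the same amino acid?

Codon 1 ACG (Thr): third position 4-fold.
Codon 2 GGA (Gly): third position 4-fold.
Codon 3 GAG (Glu): third position 2-fold.
Codon 4 TAC (Tyr): third position 2-fold.
Codon 5 CCT (Pro): third position 4-fold.
Codon 6 CGT (Arg): third position 4-fold.
Codon 7 GAC (Asp): third position 2-fold.
Codon 8 AAT (Asn): third position 2-fold.
Four-fold degenerate third positions: 4.

4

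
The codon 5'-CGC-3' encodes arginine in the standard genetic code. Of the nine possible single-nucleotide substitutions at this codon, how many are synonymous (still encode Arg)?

Position 1: none → 0 synonymous.
Position 2: none → 0 synonymous.
Position 3: CGU, CGA, CGG → 3 synonymous.
Total: 0 + 0 + 3 = 3.

3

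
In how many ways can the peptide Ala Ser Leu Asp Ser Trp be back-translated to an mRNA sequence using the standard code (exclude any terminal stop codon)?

Ala: 4 codons.
Ser: 6 codons.
Leu: 6 codons.
Asp: 2 codons.
Ser: 6 codons.
Trp: 1 codon.
4 × 6 × 6 × 2 × 6 × 1 = 1728.

1728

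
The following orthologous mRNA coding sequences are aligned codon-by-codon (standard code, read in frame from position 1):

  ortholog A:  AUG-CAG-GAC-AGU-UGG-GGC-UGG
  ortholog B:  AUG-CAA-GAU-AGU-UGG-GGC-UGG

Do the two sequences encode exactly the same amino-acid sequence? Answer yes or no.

Codon 1: AUG Met / AUG Met — identical.
Codon 2: CAG Gln / CAA Gln — synonymous.
Codon 3: GAC Asp / GAU Asp — synonymous.
Codon 4: AGU Ser / AGU Ser — identical.
Codon 5: UGG Trp / UGG Trp — identical.
Codon 6: GGC Gly / GGC Gly — identical.
Codon 7: UGG Trp / UGG Trp — identical.
Nonsynonymous differences: 0 → same protein.

yes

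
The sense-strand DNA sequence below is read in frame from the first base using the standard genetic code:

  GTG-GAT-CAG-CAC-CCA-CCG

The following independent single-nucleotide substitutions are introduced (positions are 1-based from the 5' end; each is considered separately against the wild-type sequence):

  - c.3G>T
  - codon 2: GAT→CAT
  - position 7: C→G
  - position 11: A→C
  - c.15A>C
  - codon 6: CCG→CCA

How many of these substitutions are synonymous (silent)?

3

Codon 1: GTG (Val) → GTT (Val) — synonymous.
Codon 2: GAT (Asp) → CAT (His) — missense.
Codon 3: CAG (Gln) → GAG (Glu) — missense.
Codon 4: CAC (His) → CCC (Pro) — missense.
Codon 5: CCA (Pro) → CCC (Pro) — synonymous.
Codon 6: CCG (Pro) → CCA (Pro) — synonymous.
Synonymous: 3 of 6.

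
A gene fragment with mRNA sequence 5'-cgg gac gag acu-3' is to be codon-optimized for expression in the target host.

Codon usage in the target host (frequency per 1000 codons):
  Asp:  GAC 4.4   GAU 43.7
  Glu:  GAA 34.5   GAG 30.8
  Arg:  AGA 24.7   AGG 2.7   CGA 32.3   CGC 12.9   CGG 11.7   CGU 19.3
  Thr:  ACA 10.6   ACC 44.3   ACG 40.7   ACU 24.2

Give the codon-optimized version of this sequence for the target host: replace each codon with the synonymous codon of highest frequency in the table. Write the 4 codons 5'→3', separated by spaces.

CGA GAU GAA ACC

Codon 1 (Arg): best is CGA at 32.3.
Codon 2 (Asp): best is GAU at 43.7.
Codon 3 (Glu): best is GAA at 34.5.
Codon 4 (Thr): best is ACC at 44.3.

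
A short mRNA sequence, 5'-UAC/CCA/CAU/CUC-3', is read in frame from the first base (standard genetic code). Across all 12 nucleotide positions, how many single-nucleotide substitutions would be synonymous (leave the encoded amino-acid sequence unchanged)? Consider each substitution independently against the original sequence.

8

Codon 1 (UAC, Tyr): 1 synonymous substitution.
Codon 2 (CCA, Pro): 3 synonymous substitutions.
Codon 3 (CAU, His): 1 synonymous substitution.
Codon 4 (CUC, Leu): 3 synonymous substitutions.
Total: 1 + 3 + 1 + 3 = 8.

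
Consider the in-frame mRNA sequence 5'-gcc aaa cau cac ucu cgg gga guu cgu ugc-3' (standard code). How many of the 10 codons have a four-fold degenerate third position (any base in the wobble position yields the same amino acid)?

Codon 1 GCC (Ala): third position 4-fold.
Codon 2 AAA (Lys): third position 2-fold.
Codon 3 CAU (His): third position 2-fold.
Codon 4 CAC (His): third position 2-fold.
Codon 5 UCU (Ser): third position 4-fold.
Codon 6 CGG (Arg): third position 4-fold.
Codon 7 GGA (Gly): third position 4-fold.
Codon 8 GUU (Val): third position 4-fold.
Codon 9 CGU (Arg): third position 4-fold.
Codon 10 UGC (Cys): third position 2-fold.
Four-fold degenerate third positions: 6.

6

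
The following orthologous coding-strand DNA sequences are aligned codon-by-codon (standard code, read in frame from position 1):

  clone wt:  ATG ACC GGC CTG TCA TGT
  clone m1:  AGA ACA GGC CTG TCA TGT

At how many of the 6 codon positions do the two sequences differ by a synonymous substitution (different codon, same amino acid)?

Codon 1: ATG Met / AGA Arg — nonsynonymous.
Codon 2: ACC Thr / ACA Thr — synonymous.
Codon 3: GGC Gly / GGC Gly — identical.
Codon 4: CTG Leu / CTG Leu — identical.
Codon 5: TCA Ser / TCA Ser — identical.
Codon 6: TGT Cys / TGT Cys — identical.
Synonymous differences: 1.

1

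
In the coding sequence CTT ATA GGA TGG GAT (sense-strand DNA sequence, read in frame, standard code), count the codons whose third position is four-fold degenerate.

2

Codon 1 CTT (Leu): third position 4-fold.
Codon 2 ATA (Ile): third position 3-fold.
Codon 3 GGA (Gly): third position 4-fold.
Codon 4 TGG (Trp): third position 1-fold.
Codon 5 GAT (Asp): third position 2-fold.
Four-fold degenerate third positions: 2.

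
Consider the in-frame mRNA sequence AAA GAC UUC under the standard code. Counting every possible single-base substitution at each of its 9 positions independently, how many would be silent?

3

Codon 1 (AAA, Lys): 1 synonymous substitution.
Codon 2 (GAC, Asp): 1 synonymous substitution.
Codon 3 (UUC, Phe): 1 synonymous substitution.
Total: 1 + 1 + 1 = 3.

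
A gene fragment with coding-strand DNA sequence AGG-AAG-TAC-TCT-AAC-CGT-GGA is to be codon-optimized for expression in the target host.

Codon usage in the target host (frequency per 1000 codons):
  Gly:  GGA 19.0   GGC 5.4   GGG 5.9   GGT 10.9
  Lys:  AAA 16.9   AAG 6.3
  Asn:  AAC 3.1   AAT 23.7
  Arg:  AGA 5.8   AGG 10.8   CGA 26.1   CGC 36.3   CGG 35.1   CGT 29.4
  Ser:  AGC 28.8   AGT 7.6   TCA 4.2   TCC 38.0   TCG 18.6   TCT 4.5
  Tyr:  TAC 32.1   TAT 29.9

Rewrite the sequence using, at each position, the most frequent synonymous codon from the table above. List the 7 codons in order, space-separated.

Codon 1 (Arg): best is CGC at 36.3.
Codon 2 (Lys): best is AAA at 16.9.
Codon 3 (Tyr): best is TAC at 32.1.
Codon 4 (Ser): best is TCC at 38.0.
Codon 5 (Asn): best is AAT at 23.7.
Codon 6 (Arg): best is CGC at 36.3.
Codon 7 (Gly): best is GGA at 19.0.

CGC AAA TAC TCC AAT CGC GGA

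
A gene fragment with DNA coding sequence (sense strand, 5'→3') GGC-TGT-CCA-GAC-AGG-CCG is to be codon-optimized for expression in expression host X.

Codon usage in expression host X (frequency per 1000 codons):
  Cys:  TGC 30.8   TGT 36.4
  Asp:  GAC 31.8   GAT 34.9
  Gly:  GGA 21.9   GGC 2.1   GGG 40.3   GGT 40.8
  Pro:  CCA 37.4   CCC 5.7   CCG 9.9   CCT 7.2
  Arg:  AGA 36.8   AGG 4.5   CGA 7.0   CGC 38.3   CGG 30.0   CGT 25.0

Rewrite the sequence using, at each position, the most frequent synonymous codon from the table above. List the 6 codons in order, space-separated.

Codon 1 (Gly): best is GGT at 40.8.
Codon 2 (Cys): best is TGT at 36.4.
Codon 3 (Pro): best is CCA at 37.4.
Codon 4 (Asp): best is GAT at 34.9.
Codon 5 (Arg): best is CGC at 38.3.
Codon 6 (Pro): best is CCA at 37.4.

GGT TGT CCA GAT CGC CCA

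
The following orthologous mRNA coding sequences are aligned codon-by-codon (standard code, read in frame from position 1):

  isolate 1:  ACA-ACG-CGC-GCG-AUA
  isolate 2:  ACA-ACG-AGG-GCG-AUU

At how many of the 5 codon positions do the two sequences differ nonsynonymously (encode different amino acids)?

0

Codon 1: ACA Thr / ACA Thr — identical.
Codon 2: ACG Thr / ACG Thr — identical.
Codon 3: CGC Arg / AGG Arg — synonymous.
Codon 4: GCG Ala / GCG Ala — identical.
Codon 5: AUA Ile / AUU Ile — synonymous.
Nonsynonymous differences: 0.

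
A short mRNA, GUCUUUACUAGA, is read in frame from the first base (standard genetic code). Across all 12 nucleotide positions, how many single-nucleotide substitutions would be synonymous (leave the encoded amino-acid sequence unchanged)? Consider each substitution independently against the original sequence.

Codon 1 (GUC, Val): 3 synonymous substitutions.
Codon 2 (UUU, Phe): 1 synonymous substitution.
Codon 3 (ACU, Thr): 3 synonymous substitutions.
Codon 4 (AGA, Arg): 2 synonymous substitutions.
Total: 3 + 1 + 3 + 2 = 9.

9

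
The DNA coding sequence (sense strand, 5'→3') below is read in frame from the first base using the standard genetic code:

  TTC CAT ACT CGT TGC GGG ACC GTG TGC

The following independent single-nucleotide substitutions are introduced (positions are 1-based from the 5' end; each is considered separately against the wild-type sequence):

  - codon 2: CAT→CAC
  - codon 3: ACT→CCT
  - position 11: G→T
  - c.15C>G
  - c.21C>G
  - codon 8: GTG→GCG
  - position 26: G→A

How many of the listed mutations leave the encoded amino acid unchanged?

2

Codon 2: CAT (His) → CAC (His) — synonymous.
Codon 3: ACT (Thr) → CCT (Pro) — missense.
Codon 4: CGT (Arg) → CTT (Leu) — missense.
Codon 5: TGC (Cys) → TGG (Trp) — missense.
Codon 7: ACC (Thr) → ACG (Thr) — synonymous.
Codon 8: GTG (Val) → GCG (Ala) — missense.
Codon 9: TGC (Cys) → TAC (Tyr) — missense.
Synonymous: 2 of 7.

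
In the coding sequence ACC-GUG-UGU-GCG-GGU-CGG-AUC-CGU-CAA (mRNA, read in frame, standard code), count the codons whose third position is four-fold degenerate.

Codon 1 ACC (Thr): third position 4-fold.
Codon 2 GUG (Val): third position 4-fold.
Codon 3 UGU (Cys): third position 2-fold.
Codon 4 GCG (Ala): third position 4-fold.
Codon 5 GGU (Gly): third position 4-fold.
Codon 6 CGG (Arg): third position 4-fold.
Codon 7 AUC (Ile): third position 3-fold.
Codon 8 CGU (Arg): third position 4-fold.
Codon 9 CAA (Gln): third position 2-fold.
Four-fold degenerate third positions: 6.

6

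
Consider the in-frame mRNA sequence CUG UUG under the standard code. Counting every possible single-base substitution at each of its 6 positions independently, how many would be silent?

Codon 1 (CUG, Leu): 4 synonymous substitutions.
Codon 2 (UUG, Leu): 2 synonymous substitutions.
Total: 4 + 2 = 6.

6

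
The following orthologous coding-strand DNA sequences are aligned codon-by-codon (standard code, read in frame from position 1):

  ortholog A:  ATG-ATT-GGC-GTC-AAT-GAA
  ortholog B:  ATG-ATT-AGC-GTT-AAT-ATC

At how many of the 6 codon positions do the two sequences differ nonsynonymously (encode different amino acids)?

2

Codon 1: ATG Met / ATG Met — identical.
Codon 2: ATT Ile / ATT Ile — identical.
Codon 3: GGC Gly / AGC Ser — nonsynonymous.
Codon 4: GTC Val / GTT Val — synonymous.
Codon 5: AAT Asn / AAT Asn — identical.
Codon 6: GAA Glu / ATC Ile — nonsynonymous.
Nonsynonymous differences: 2.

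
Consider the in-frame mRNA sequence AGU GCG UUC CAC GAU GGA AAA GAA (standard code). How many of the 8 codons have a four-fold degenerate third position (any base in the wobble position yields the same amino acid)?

Codon 1 AGU (Ser): third position 2-fold.
Codon 2 GCG (Ala): third position 4-fold.
Codon 3 UUC (Phe): third position 2-fold.
Codon 4 CAC (His): third position 2-fold.
Codon 5 GAU (Asp): third position 2-fold.
Codon 6 GGA (Gly): third position 4-fold.
Codon 7 AAA (Lys): third position 2-fold.
Codon 8 GAA (Glu): third position 2-fold.
Four-fold degenerate third positions: 2.

2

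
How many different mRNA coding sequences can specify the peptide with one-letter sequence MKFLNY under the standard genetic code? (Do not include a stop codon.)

96

Met: 1 codon.
Lys: 2 codons.
Phe: 2 codons.
Leu: 6 codons.
Asn: 2 codons.
Tyr: 2 codons.
1 × 2 × 2 × 6 × 2 × 2 = 96.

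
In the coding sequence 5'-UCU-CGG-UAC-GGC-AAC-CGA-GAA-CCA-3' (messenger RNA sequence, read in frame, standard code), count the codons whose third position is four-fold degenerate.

Codon 1 UCU (Ser): third position 4-fold.
Codon 2 CGG (Arg): third position 4-fold.
Codon 3 UAC (Tyr): third position 2-fold.
Codon 4 GGC (Gly): third position 4-fold.
Codon 5 AAC (Asn): third position 2-fold.
Codon 6 CGA (Arg): third position 4-fold.
Codon 7 GAA (Glu): third position 2-fold.
Codon 8 CCA (Pro): third position 4-fold.
Four-fold degenerate third positions: 5.

5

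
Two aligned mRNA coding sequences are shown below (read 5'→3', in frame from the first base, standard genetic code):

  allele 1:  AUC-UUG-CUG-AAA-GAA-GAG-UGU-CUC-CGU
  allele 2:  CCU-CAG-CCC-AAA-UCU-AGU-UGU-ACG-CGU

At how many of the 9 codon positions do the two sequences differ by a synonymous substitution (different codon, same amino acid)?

0

Codon 1: AUC Ile / CCU Pro — nonsynonymous.
Codon 2: UUG Leu / CAG Gln — nonsynonymous.
Codon 3: CUG Leu / CCC Pro — nonsynonymous.
Codon 4: AAA Lys / AAA Lys — identical.
Codon 5: GAA Glu / UCU Ser — nonsynonymous.
Codon 6: GAG Glu / AGU Ser — nonsynonymous.
Codon 7: UGU Cys / UGU Cys — identical.
Codon 8: CUC Leu / ACG Thr — nonsynonymous.
Codon 9: CGU Arg / CGU Arg — identical.
Synonymous differences: 0.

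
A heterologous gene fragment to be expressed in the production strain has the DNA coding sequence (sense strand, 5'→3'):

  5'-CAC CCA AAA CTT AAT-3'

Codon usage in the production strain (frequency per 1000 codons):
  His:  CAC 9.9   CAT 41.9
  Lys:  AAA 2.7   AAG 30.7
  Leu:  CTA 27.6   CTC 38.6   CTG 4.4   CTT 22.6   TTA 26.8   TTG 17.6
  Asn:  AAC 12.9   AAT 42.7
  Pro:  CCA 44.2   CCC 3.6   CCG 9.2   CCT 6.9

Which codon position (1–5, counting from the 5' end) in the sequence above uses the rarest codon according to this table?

3

Codon 1 CAC (His): 9.9 per 1000.
Codon 2 CCA (Pro): 44.2 per 1000.
Codon 3 AAA (Lys): 2.7 per 1000.
Codon 4 CTT (Leu): 22.6 per 1000.
Codon 5 AAT (Asn): 42.7 per 1000.
Lowest frequency is 2.7 at codon 3.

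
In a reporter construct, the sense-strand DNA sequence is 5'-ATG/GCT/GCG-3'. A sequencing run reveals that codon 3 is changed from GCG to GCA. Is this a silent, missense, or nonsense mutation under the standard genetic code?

silent

Position 9 falls in codon 3: GCG → Ala.
After the substitution the codon is GCA → Ala.
Both encode Ala, so the change is synonymous.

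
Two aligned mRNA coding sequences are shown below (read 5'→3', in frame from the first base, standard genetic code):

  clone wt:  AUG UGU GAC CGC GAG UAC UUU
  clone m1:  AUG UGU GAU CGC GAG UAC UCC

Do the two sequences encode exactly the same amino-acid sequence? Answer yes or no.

Codon 1: AUG Met / AUG Met — identical.
Codon 2: UGU Cys / UGU Cys — identical.
Codon 3: GAC Asp / GAU Asp — synonymous.
Codon 4: CGC Arg / CGC Arg — identical.
Codon 5: GAG Glu / GAG Glu — identical.
Codon 6: UAC Tyr / UAC Tyr — identical.
Codon 7: UUU Phe / UCC Ser — nonsynonymous.
Nonsynonymous differences: 1 → different protein.

no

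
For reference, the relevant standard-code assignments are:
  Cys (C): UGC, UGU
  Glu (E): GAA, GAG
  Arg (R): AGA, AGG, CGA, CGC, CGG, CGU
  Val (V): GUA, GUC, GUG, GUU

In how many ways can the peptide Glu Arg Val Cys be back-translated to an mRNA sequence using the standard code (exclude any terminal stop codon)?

Glu: 2 codons.
Arg: 6 codons.
Val: 4 codons.
Cys: 2 codons.
2 × 6 × 4 × 2 = 96.

96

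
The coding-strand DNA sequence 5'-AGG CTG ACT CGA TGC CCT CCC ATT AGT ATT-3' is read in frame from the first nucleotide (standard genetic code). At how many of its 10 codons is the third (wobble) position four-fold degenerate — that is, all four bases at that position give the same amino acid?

Codon 1 AGG (Arg): third position 2-fold.
Codon 2 CTG (Leu): third position 4-fold.
Codon 3 ACT (Thr): third position 4-fold.
Codon 4 CGA (Arg): third position 4-fold.
Codon 5 TGC (Cys): third position 2-fold.
Codon 6 CCT (Pro): third position 4-fold.
Codon 7 CCC (Pro): third position 4-fold.
Codon 8 ATT (Ile): third position 3-fold.
Codon 9 AGT (Ser): third position 2-fold.
Codon 10 ATT (Ile): third position 3-fold.
Four-fold degenerate third positions: 5.

5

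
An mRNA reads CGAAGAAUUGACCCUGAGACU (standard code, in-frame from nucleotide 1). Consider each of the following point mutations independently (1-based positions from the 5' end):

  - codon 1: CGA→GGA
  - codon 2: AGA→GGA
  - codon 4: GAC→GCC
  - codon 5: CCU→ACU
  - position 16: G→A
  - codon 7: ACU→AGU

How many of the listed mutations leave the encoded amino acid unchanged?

Codon 1: CGA (Arg) → GGA (Gly) — missense.
Codon 2: AGA (Arg) → GGA (Gly) — missense.
Codon 4: GAC (Asp) → GCC (Ala) — missense.
Codon 5: CCU (Pro) → ACU (Thr) — missense.
Codon 6: GAG (Glu) → AAG (Lys) — missense.
Codon 7: ACU (Thr) → AGU (Ser) — missense.
Synonymous: 0 of 6.

0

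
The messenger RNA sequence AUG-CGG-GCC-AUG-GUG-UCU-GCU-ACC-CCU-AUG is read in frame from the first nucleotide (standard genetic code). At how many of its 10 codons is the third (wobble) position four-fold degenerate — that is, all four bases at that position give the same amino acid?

7

Codon 1 AUG (Met): third position 1-fold.
Codon 2 CGG (Arg): third position 4-fold.
Codon 3 GCC (Ala): third position 4-fold.
Codon 4 AUG (Met): third position 1-fold.
Codon 5 GUG (Val): third position 4-fold.
Codon 6 UCU (Ser): third position 4-fold.
Codon 7 GCU (Ala): third position 4-fold.
Codon 8 ACC (Thr): third position 4-fold.
Codon 9 CCU (Pro): third position 4-fold.
Codon 10 AUG (Met): third position 1-fold.
Four-fold degenerate third positions: 7.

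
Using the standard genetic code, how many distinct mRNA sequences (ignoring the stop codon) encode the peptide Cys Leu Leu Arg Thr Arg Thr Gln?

Cys: 2 codons.
Leu: 6 codons.
Leu: 6 codons.
Arg: 6 codons.
Thr: 4 codons.
Arg: 6 codons.
Thr: 4 codons.
Gln: 2 codons.
2 × 6 × 6 × 6 × 4 × 6 × 4 × 2 = 82944.

82944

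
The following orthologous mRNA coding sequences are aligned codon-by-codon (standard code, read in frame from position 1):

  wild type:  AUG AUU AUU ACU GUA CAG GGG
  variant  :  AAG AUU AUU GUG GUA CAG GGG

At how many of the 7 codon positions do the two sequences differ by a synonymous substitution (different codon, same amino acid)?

0

Codon 1: AUG Met / AAG Lys — nonsynonymous.
Codon 2: AUU Ile / AUU Ile — identical.
Codon 3: AUU Ile / AUU Ile — identical.
Codon 4: ACU Thr / GUG Val — nonsynonymous.
Codon 5: GUA Val / GUA Val — identical.
Codon 6: CAG Gln / CAG Gln — identical.
Codon 7: GGG Gly / GGG Gly — identical.
Synonymous differences: 0.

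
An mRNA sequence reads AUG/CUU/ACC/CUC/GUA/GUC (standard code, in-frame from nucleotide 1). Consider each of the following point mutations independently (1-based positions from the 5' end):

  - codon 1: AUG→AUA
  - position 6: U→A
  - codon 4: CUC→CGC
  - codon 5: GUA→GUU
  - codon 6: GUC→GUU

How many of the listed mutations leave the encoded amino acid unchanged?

3

Codon 1: AUG (Met) → AUA (Ile) — missense.
Codon 2: CUU (Leu) → CUA (Leu) — synonymous.
Codon 4: CUC (Leu) → CGC (Arg) — missense.
Codon 5: GUA (Val) → GUU (Val) — synonymous.
Codon 6: GUC (Val) → GUU (Val) — synonymous.
Synonymous: 3 of 5.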